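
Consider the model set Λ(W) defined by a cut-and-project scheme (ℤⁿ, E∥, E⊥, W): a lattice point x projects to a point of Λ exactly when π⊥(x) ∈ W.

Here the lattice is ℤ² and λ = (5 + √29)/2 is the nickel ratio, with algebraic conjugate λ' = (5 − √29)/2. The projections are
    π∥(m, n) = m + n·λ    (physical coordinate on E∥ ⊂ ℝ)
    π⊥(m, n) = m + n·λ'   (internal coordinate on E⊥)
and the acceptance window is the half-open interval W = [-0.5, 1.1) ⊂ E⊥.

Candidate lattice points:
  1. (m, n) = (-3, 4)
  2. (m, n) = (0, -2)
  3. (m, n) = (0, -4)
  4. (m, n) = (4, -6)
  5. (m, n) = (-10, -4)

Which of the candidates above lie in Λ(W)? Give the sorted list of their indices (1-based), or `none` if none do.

2, 3

Compute λ' = (5−√29)/2 = -0.19258, so π⊥(m,n) = m -0.19258·n.
candidate 1: (m,n)=(-3,4) → π∥ = -3+4·λ ≈ 17.77033, π⊥ = -3+4·λ' ≈ -3.77033 ∉ [-0.5, 1.1) ⇒ out
candidate 2: (m,n)=(0,-2) → π∥ = 0-2·λ ≈ -10.38516, π⊥ = 0-2·λ' ≈ 0.38516 ∈ [-0.5, 1.1) ⇒ IN Λ
candidate 3: (m,n)=(0,-4) → π∥ = 0-4·λ ≈ -20.77033, π⊥ = 0-4·λ' ≈ 0.77033 ∈ [-0.5, 1.1) ⇒ IN Λ
candidate 4: (m,n)=(4,-6) → π∥ = 4-6·λ ≈ -27.15549, π⊥ = 4-6·λ' ≈ 5.15549 ∉ [-0.5, 1.1) ⇒ out
candidate 5: (m,n)=(-10,-4) → π∥ = -10-4·λ ≈ -30.77033, π⊥ = -10-4·λ' ≈ -9.22967 ∉ [-0.5, 1.1) ⇒ out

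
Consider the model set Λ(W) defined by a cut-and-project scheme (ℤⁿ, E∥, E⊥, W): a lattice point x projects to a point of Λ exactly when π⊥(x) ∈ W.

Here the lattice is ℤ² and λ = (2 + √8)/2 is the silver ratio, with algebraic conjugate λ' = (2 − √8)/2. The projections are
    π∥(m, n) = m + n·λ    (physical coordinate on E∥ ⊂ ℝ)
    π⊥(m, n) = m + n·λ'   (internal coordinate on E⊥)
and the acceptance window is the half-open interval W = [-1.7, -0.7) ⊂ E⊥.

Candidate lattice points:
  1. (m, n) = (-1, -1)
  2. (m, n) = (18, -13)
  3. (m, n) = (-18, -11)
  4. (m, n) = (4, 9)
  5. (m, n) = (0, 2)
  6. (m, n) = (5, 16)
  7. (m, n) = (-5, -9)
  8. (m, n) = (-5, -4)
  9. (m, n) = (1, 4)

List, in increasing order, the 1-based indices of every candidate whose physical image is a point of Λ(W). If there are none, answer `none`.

λ' = (2−√8)/2 ≈ -0.4142.
#1 (-1,-1): internal coord -1 + (-1)·λ' = -0.5858; -0.5858 ∉ [-1.7, -0.7) → out
#2 (18,-13): internal coord 18 + (-13)·λ' = +23.3848; +23.3848 ∉ [-1.7, -0.7) → out
#3 (-18,-11): internal coord -18 + (-11)·λ' = -13.4437; -13.4437 ∉ [-1.7, -0.7) → out
#4 (4,9): internal coord 4 + (9)·λ' = +0.2721; +0.2721 ∉ [-1.7, -0.7) → out
#5 (0,2): internal coord 0 + (2)·λ' = -0.8284; -0.8284 ∈ [-1.7, -0.7) → IN Λ
#6 (5,16): internal coord 5 + (16)·λ' = -1.6274; -1.6274 ∈ [-1.7, -0.7) → IN Λ
#7 (-5,-9): internal coord -5 + (-9)·λ' = -1.2721; -1.2721 ∈ [-1.7, -0.7) → IN Λ
#8 (-5,-4): internal coord -5 + (-4)·λ' = -3.3431; -3.3431 ∉ [-1.7, -0.7) → out
#9 (1,4): internal coord 1 + (4)·λ' = -0.6569; -0.6569 ∉ [-1.7, -0.7) → out

5, 6, 7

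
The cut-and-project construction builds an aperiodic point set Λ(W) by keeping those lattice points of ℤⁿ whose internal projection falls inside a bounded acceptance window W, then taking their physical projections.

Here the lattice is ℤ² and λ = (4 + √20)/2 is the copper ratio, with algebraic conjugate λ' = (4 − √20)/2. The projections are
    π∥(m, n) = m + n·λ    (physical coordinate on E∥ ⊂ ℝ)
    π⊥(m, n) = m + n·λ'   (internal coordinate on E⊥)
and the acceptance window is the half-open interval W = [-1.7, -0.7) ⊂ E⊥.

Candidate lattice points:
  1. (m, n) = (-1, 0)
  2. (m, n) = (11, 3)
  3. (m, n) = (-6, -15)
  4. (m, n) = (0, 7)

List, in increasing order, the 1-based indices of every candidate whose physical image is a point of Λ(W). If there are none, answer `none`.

Compute λ' = (4−√20)/2 = -0.2361, so π⊥(m,n) = m -0.2361·n.
#1 (-1,0): internal coord -1 + (0)·λ' = -1.0000; -1.0000 ∈ [-1.7, -0.7) → IN Λ
#2 (11,3): internal coord 11 + (3)·λ' = +10.2918; +10.2918 ∉ [-1.7, -0.7) → out
#3 (-6,-15): internal coord -6 + (-15)·λ' = -2.4590; -2.4590 ∉ [-1.7, -0.7) → out
#4 (0,7): internal coord 0 + (7)·λ' = -1.6525; -1.6525 ∈ [-1.7, -0.7) → IN Λ

1, 4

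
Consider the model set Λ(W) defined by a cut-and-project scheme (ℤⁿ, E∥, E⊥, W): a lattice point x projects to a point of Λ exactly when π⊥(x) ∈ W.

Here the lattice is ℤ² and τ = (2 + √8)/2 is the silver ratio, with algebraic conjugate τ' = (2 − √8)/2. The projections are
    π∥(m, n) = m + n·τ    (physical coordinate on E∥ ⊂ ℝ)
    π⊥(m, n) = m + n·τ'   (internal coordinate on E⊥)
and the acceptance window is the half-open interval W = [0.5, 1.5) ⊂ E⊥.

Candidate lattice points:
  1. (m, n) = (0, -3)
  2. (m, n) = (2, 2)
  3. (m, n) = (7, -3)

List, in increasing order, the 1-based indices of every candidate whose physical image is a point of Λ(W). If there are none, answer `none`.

τ' = (2−√8)/2 ≈ -0.414214.
#1 (0,-3): internal coord 0 + (-3)·τ' = +1.242641; +1.242641 ∈ [0.5, 1.5) → IN Λ
#2 (2,2): internal coord 2 + (2)·τ' = +1.171573; +1.171573 ∈ [0.5, 1.5) → IN Λ
#3 (7,-3): internal coord 7 + (-3)·τ' = +8.242641; +8.242641 ∉ [0.5, 1.5) → out

1, 2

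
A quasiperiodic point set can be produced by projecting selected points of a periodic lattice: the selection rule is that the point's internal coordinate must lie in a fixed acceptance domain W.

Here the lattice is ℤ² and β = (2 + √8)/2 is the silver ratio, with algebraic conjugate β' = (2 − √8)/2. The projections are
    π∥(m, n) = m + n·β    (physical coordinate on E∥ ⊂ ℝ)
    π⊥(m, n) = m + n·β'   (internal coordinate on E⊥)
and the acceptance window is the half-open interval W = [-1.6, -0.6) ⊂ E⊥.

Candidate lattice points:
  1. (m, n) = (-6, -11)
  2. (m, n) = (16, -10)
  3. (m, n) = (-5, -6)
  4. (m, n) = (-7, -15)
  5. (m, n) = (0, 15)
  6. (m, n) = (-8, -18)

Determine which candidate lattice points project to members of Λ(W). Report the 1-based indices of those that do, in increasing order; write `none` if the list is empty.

1, 4

Numerically β ≈ 2.414214 and β' = −1/β ≈ -0.414214.
[1] lift (-6,-11): star map gives -1.443651; window check -1.6 ≤ -1.443651 < -0.6 is true → IN Λ
[2] lift (16,-10): star map gives 20.142136; window check -1.6 ≤ 20.142136 < -0.6 is false → out
[3] lift (-5,-6): star map gives -2.514719; window check -1.6 ≤ -2.514719 < -0.6 is false → out
[4] lift (-7,-15): star map gives -0.786797; window check -1.6 ≤ -0.786797 < -0.6 is true → IN Λ
[5] lift (0,15): star map gives -6.213203; window check -1.6 ≤ -6.213203 < -0.6 is false → out
[6] lift (-8,-18): star map gives -0.544156; window check -1.6 ≤ -0.544156 < -0.6 is false → out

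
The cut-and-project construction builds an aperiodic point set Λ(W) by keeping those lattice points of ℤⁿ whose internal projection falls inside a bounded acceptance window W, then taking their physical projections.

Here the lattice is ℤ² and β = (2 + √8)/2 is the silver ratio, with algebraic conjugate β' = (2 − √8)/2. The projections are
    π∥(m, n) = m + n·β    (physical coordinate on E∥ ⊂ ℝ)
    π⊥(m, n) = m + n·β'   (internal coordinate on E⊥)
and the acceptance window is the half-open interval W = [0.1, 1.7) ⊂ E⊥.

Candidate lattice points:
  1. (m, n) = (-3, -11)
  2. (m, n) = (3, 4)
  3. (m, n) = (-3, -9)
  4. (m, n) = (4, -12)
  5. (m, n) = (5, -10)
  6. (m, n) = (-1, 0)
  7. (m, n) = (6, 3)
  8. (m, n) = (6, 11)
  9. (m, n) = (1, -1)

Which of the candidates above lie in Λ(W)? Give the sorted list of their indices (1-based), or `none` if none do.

β' = (2−√8)/2 ≈ -0.4142.
#1 (-3,-11): internal coord -3 + (-11)·β' = +1.5563; +1.5563 ∈ [0.1, 1.7) → IN Λ
#2 (3,4): internal coord 3 + (4)·β' = +1.3431; +1.3431 ∈ [0.1, 1.7) → IN Λ
#3 (-3,-9): internal coord -3 + (-9)·β' = +0.7279; +0.7279 ∈ [0.1, 1.7) → IN Λ
#4 (4,-12): internal coord 4 + (-12)·β' = +8.9706; +8.9706 ∉ [0.1, 1.7) → out
#5 (5,-10): internal coord 5 + (-10)·β' = +9.1421; +9.1421 ∉ [0.1, 1.7) → out
#6 (-1,0): internal coord -1 + (0)·β' = -1.0000; -1.0000 ∉ [0.1, 1.7) → out
#7 (6,3): internal coord 6 + (3)·β' = +4.7574; +4.7574 ∉ [0.1, 1.7) → out
#8 (6,11): internal coord 6 + (11)·β' = +1.4437; +1.4437 ∈ [0.1, 1.7) → IN Λ
#9 (1,-1): internal coord 1 + (-1)·β' = +1.4142; +1.4142 ∈ [0.1, 1.7) → IN Λ

1, 2, 3, 8, 9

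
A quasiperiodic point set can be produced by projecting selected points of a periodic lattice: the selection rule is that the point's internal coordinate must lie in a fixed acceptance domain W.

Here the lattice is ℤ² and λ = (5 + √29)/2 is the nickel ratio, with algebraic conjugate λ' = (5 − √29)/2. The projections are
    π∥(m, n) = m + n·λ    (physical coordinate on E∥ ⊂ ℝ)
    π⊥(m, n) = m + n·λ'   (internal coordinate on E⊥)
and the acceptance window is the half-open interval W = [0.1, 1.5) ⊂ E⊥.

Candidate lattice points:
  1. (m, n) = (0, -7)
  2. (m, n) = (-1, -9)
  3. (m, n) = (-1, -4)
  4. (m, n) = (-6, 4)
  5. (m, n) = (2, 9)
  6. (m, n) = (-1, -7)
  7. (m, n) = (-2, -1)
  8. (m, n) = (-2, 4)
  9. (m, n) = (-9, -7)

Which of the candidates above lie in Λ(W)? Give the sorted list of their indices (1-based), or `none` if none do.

1, 2, 5, 6

λ' = (5−√29)/2 ≈ -0.19258.
[1] lift (0,-7): star map gives 1.34808; window check 0.1 ≤ 1.34808 < 1.5 is true → IN Λ
[2] lift (-1,-9): star map gives 0.73324; window check 0.1 ≤ 0.73324 < 1.5 is true → IN Λ
[3] lift (-1,-4): star map gives -0.22967; window check 0.1 ≤ -0.22967 < 1.5 is false → out
[4] lift (-6,4): star map gives -6.77033; window check 0.1 ≤ -6.77033 < 1.5 is false → out
[5] lift (2,9): star map gives 0.26676; window check 0.1 ≤ 0.26676 < 1.5 is true → IN Λ
[6] lift (-1,-7): star map gives 0.34808; window check 0.1 ≤ 0.34808 < 1.5 is true → IN Λ
[7] lift (-2,-1): star map gives -1.80742; window check 0.1 ≤ -1.80742 < 1.5 is false → out
[8] lift (-2,4): star map gives -2.77033; window check 0.1 ≤ -2.77033 < 1.5 is false → out
[9] lift (-9,-7): star map gives -7.65192; window check 0.1 ≤ -7.65192 < 1.5 is false → out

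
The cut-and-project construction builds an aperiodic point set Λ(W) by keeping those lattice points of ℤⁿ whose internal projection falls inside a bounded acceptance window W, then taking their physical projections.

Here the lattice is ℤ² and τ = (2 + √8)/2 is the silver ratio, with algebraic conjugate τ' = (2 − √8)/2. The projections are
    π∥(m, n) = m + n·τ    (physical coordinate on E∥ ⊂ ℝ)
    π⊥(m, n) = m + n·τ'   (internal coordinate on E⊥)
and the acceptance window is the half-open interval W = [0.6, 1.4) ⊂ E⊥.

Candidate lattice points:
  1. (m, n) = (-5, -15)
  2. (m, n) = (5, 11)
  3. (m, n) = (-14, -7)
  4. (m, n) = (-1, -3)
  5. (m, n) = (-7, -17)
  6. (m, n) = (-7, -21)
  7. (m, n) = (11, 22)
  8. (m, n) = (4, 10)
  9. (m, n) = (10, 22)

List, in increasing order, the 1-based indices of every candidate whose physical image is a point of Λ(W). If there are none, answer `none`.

1, 9

Compute τ' = (2−√8)/2 = -0.414214, so π⊥(m,n) = m -0.414214·n.
[1] lift (-5,-15): star map gives 1.213203; window check 0.6 ≤ 1.213203 < 1.4 is true → IN Λ
[2] lift (5,11): star map gives 0.443651; window check 0.6 ≤ 0.443651 < 1.4 is false → out
[3] lift (-14,-7): star map gives -11.100505; window check 0.6 ≤ -11.100505 < 1.4 is false → out
[4] lift (-1,-3): star map gives 0.242641; window check 0.6 ≤ 0.242641 < 1.4 is false → out
[5] lift (-7,-17): star map gives 0.041631; window check 0.6 ≤ 0.041631 < 1.4 is false → out
[6] lift (-7,-21): star map gives 1.698485; window check 0.6 ≤ 1.698485 < 1.4 is false → out
[7] lift (11,22): star map gives 1.887302; window check 0.6 ≤ 1.887302 < 1.4 is false → out
[8] lift (4,10): star map gives -0.142136; window check 0.6 ≤ -0.142136 < 1.4 is false → out
[9] lift (10,22): star map gives 0.887302; window check 0.6 ≤ 0.887302 < 1.4 is true → IN Λ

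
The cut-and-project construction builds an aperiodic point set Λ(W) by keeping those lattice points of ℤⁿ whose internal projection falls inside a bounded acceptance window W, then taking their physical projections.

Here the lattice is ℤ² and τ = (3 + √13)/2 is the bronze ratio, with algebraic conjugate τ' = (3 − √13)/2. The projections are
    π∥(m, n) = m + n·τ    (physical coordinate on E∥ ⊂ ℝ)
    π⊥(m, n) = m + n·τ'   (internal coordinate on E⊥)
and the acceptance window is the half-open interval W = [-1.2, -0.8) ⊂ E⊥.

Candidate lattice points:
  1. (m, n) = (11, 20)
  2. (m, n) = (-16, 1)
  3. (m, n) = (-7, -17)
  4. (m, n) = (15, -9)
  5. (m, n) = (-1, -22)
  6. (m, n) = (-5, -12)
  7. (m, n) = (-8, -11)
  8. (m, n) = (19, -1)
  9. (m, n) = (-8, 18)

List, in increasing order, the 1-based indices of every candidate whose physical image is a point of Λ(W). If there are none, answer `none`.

Compute τ' = (3−√13)/2 = -0.3028, so π⊥(m,n) = m -0.3028·n.
candidate 1: (m,n)=(11,20) → π∥ = 11+20·τ ≈ 77.0555, π⊥ = 11+20·τ' ≈ 4.9445 ∉ [-1.2, -0.8) ⇒ out
candidate 2: (m,n)=(-16,1) → π∥ = -16+1·τ ≈ -12.6972, π⊥ = -16+1·τ' ≈ -16.3028 ∉ [-1.2, -0.8) ⇒ out
candidate 3: (m,n)=(-7,-17) → π∥ = -7-17·τ ≈ -63.1472, π⊥ = -7-17·τ' ≈ -1.8528 ∉ [-1.2, -0.8) ⇒ out
candidate 4: (m,n)=(15,-9) → π∥ = 15-9·τ ≈ -14.7250, π⊥ = 15-9·τ' ≈ 17.7250 ∉ [-1.2, -0.8) ⇒ out
candidate 5: (m,n)=(-1,-22) → π∥ = -1-22·τ ≈ -73.6611, π⊥ = -1-22·τ' ≈ 5.6611 ∉ [-1.2, -0.8) ⇒ out
candidate 6: (m,n)=(-5,-12) → π∥ = -5-12·τ ≈ -44.6333, π⊥ = -5-12·τ' ≈ -1.3667 ∉ [-1.2, -0.8) ⇒ out
candidate 7: (m,n)=(-8,-11) → π∥ = -8-11·τ ≈ -44.3305, π⊥ = -8-11·τ' ≈ -4.6695 ∉ [-1.2, -0.8) ⇒ out
candidate 8: (m,n)=(19,-1) → π∥ = 19-1·τ ≈ 15.6972, π⊥ = 19-1·τ' ≈ 19.3028 ∉ [-1.2, -0.8) ⇒ out
candidate 9: (m,n)=(-8,18) → π∥ = -8+18·τ ≈ 51.4500, π⊥ = -8+18·τ' ≈ -13.4500 ∉ [-1.2, -0.8) ⇒ out

none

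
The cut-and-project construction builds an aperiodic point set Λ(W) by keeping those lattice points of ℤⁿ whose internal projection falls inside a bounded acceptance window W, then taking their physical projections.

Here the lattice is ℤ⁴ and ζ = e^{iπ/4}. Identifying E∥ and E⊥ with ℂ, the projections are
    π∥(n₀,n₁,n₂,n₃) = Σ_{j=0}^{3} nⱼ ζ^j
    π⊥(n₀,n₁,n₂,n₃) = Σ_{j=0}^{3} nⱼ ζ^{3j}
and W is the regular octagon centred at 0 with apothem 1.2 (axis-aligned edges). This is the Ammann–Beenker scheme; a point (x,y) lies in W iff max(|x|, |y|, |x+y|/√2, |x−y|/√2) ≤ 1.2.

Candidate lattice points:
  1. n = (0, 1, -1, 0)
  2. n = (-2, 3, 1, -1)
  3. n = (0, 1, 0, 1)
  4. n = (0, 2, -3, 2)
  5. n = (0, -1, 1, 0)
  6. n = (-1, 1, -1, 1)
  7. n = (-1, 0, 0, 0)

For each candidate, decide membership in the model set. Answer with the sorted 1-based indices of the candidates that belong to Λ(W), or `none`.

Internal map: ζ^{3j} for j=0..3 gives (1,0), (−√2/2,√2/2), (0,−1), (√2/2,√2/2).
#1 (0, 1, -1, 0): internal (-0.7071, 1.7071); octagon support 1.7071 vs apothem 1.2 → ∉ W
#2 (-2, 3, 1, -1): internal (-4.8284, 0.4142); octagon support 4.8284 vs apothem 1.2 → ∉ W
#3 (0, 1, 0, 1): internal (0.0000, 1.4142); octagon support 1.4142 vs apothem 1.2 → ∉ W
#4 (0, 2, -3, 2): internal (0.0000, 5.8284); octagon support 5.8284 vs apothem 1.2 → ∉ W
#5 (0, -1, 1, 0): internal (0.7071, -1.7071); octagon support 1.7071 vs apothem 1.2 → ∉ W
#6 (-1, 1, -1, 1): internal (-1.0000, 2.4142); octagon support 2.4142 vs apothem 1.2 → ∉ W
#7 (-1, 0, 0, 0): internal (-1.0000, 0.0000); octagon support 1.0000 vs apothem 1.2 → ∈ W

7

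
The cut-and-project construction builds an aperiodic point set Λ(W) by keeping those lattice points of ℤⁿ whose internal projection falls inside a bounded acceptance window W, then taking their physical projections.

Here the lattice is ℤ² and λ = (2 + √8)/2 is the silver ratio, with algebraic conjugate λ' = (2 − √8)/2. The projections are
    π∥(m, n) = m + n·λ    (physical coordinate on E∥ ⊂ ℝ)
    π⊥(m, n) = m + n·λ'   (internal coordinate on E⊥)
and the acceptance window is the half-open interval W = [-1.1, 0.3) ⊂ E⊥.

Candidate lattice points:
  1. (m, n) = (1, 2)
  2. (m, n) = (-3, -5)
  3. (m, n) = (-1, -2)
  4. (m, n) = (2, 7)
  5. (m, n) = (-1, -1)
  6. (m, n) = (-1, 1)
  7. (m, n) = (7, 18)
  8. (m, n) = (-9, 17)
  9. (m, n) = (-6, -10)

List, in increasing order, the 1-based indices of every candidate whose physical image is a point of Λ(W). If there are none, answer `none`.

Numerically λ ≈ 2.4142 and λ' = −1/λ ≈ -0.4142.
[1] lift (1,2): star map gives 0.1716; window check -1.1 ≤ 0.1716 < 0.3 is true → IN Λ
[2] lift (-3,-5): star map gives -0.9289; window check -1.1 ≤ -0.9289 < 0.3 is true → IN Λ
[3] lift (-1,-2): star map gives -0.1716; window check -1.1 ≤ -0.1716 < 0.3 is true → IN Λ
[4] lift (2,7): star map gives -0.8995; window check -1.1 ≤ -0.8995 < 0.3 is true → IN Λ
[5] lift (-1,-1): star map gives -0.5858; window check -1.1 ≤ -0.5858 < 0.3 is true → IN Λ
[6] lift (-1,1): star map gives -1.4142; window check -1.1 ≤ -1.4142 < 0.3 is false → out
[7] lift (7,18): star map gives -0.4558; window check -1.1 ≤ -0.4558 < 0.3 is true → IN Λ
[8] lift (-9,17): star map gives -16.0416; window check -1.1 ≤ -16.0416 < 0.3 is false → out
[9] lift (-6,-10): star map gives -1.8579; window check -1.1 ≤ -1.8579 < 0.3 is false → out

1, 2, 3, 4, 5, 7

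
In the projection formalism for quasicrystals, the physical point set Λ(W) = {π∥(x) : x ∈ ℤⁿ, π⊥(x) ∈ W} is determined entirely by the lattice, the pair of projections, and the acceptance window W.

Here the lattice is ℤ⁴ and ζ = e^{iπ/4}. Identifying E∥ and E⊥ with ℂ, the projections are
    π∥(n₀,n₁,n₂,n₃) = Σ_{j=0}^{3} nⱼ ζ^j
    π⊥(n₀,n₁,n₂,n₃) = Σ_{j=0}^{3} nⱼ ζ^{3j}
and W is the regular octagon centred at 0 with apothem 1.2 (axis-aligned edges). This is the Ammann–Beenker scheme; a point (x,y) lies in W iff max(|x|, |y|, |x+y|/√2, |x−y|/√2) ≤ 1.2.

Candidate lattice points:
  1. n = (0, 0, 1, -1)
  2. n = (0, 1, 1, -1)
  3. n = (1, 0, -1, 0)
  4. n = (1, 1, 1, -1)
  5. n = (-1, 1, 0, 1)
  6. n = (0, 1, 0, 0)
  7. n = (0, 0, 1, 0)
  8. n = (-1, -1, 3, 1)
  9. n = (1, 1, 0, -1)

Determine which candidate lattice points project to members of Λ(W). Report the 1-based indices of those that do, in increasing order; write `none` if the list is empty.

4, 6, 7, 9

π⊥(n) = n₀ + n₁ζ³ + n₂ζ⁶ + n₃ζ⁹ where ζ = e^{iπ/4}.
#1 (0, 0, 1, -1): internal (-0.707107, -1.707107); octagon support 1.707107 vs apothem 1.2 → ∉ W
#2 (0, 1, 1, -1): internal (-1.414214, -1.000000); octagon support 1.707107 vs apothem 1.2 → ∉ W
#3 (1, 0, -1, 0): internal (1.000000, 1.000000); octagon support 1.414214 vs apothem 1.2 → ∉ W
#4 (1, 1, 1, -1): internal (-0.414214, -1.000000); octagon support 1.000000 vs apothem 1.2 → ∈ W
#5 (-1, 1, 0, 1): internal (-1.000000, 1.414214); octagon support 1.707107 vs apothem 1.2 → ∉ W
#6 (0, 1, 0, 0): internal (-0.707107, 0.707107); octagon support 1.000000 vs apothem 1.2 → ∈ W
#7 (0, 0, 1, 0): internal (0.000000, -1.000000); octagon support 1.000000 vs apothem 1.2 → ∈ W
#8 (-1, -1, 3, 1): internal (0.414214, -3.000000); octagon support 3.000000 vs apothem 1.2 → ∉ W
#9 (1, 1, 0, -1): internal (-0.414214, 0.000000); octagon support 0.414214 vs apothem 1.2 → ∈ W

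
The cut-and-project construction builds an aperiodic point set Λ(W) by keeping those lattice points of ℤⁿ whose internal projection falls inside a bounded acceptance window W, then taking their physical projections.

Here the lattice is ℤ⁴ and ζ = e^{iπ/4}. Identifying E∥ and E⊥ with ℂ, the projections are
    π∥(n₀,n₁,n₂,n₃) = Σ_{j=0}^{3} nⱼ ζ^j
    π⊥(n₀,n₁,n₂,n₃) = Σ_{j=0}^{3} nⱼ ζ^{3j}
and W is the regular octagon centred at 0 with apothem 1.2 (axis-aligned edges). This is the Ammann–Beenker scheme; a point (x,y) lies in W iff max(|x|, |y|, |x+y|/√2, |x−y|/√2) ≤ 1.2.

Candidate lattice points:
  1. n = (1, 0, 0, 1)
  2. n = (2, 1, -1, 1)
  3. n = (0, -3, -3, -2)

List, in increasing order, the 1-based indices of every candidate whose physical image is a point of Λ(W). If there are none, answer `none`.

π⊥(n) = n₀ + n₁ζ³ + n₂ζ⁶ + n₃ζ⁹ where ζ = e^{iπ/4}.
candidate 1: n = (1, 0, 0, 1) → π⊥ ≈ (+1.70711, +0.70711); max(|x|,|y|,|x±y|/√2) = 1.70711 > 1.2 ⇒ ∉ W
candidate 2: n = (2, 1, -1, 1) → π⊥ ≈ (+2.00000, +2.41421); max(|x|,|y|,|x±y|/√2) = 3.12132 > 1.2 ⇒ ∉ W
candidate 3: n = (0, -3, -3, -2) → π⊥ ≈ (+0.70711, -0.53553); max(|x|,|y|,|x±y|/√2) = 0.87868 ≤ 1.2 ⇒ ∈ W

3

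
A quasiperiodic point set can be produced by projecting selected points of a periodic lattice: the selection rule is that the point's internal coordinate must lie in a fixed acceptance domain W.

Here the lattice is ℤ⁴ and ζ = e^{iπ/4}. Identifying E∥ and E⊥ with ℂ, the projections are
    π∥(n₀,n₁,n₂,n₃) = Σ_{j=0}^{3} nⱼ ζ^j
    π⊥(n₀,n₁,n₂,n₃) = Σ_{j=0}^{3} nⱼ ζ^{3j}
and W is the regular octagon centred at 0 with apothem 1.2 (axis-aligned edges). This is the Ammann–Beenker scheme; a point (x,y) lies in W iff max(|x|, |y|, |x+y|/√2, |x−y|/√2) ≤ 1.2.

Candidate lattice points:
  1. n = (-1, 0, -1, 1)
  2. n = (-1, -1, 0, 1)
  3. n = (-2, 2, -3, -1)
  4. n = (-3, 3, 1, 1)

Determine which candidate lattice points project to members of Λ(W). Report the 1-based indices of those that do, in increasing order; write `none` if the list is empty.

2

Internal map: ζ^{3j} for j=0..3 gives (1,0), (−√2/2,√2/2), (0,−1), (√2/2,√2/2).
#1 (-1, 0, -1, 1): internal (-0.2929, 1.7071); octagon support 1.7071 vs apothem 1.2 → ∉ W
#2 (-1, -1, 0, 1): internal (0.4142, 0.0000); octagon support 0.4142 vs apothem 1.2 → ∈ W
#3 (-2, 2, -3, -1): internal (-4.1213, 3.7071); octagon support 5.5355 vs apothem 1.2 → ∉ W
#4 (-3, 3, 1, 1): internal (-4.4142, 1.8284); octagon support 4.4142 vs apothem 1.2 → ∉ W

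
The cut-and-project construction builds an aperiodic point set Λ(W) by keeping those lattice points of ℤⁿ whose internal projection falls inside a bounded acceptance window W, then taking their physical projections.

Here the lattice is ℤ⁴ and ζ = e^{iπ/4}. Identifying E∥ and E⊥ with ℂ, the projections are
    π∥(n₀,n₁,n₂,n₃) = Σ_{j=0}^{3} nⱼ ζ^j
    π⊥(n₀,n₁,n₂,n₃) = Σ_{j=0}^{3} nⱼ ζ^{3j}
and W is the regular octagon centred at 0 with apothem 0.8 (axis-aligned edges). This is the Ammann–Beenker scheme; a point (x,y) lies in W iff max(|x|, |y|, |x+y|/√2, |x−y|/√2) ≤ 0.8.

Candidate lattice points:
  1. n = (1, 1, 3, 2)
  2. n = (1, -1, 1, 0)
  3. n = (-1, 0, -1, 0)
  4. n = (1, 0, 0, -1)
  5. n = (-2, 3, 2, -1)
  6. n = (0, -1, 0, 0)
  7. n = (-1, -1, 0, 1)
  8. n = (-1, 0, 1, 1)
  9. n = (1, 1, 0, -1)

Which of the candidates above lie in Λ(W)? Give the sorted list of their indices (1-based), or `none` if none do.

Internal map: ζ^{3j} for j=0..3 gives (1,0), (−√2/2,√2/2), (0,−1), (√2/2,√2/2).
#1 (1, 1, 3, 2): internal (1.70711, -0.87868); octagon support 1.82843 vs apothem 0.8 → ∉ W
#2 (1, -1, 1, 0): internal (1.70711, -1.70711); octagon support 2.41421 vs apothem 0.8 → ∉ W
#3 (-1, 0, -1, 0): internal (-1.00000, 1.00000); octagon support 1.41421 vs apothem 0.8 → ∉ W
#4 (1, 0, 0, -1): internal (0.29289, -0.70711); octagon support 0.70711 vs apothem 0.8 → ∈ W
#5 (-2, 3, 2, -1): internal (-4.82843, -0.58579); octagon support 4.82843 vs apothem 0.8 → ∉ W
#6 (0, -1, 0, 0): internal (0.70711, -0.70711); octagon support 1.00000 vs apothem 0.8 → ∉ W
#7 (-1, -1, 0, 1): internal (0.41421, 0.00000); octagon support 0.41421 vs apothem 0.8 → ∈ W
#8 (-1, 0, 1, 1): internal (-0.29289, -0.29289); octagon support 0.41421 vs apothem 0.8 → ∈ W
#9 (1, 1, 0, -1): internal (-0.41421, 0.00000); octagon support 0.41421 vs apothem 0.8 → ∈ W

4, 7, 8, 9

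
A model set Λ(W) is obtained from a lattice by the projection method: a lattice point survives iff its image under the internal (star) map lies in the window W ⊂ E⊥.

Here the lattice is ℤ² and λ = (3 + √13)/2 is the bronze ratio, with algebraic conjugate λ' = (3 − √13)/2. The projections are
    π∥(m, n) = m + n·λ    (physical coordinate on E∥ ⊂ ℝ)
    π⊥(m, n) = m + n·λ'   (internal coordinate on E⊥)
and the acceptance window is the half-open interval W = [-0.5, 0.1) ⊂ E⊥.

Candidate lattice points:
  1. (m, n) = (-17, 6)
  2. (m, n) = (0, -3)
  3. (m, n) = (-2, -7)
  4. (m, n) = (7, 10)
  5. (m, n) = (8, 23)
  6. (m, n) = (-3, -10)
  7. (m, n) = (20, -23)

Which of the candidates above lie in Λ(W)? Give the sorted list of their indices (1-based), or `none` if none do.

Numerically λ ≈ 3.302776 and λ' = −1/λ ≈ -0.302776.
#1 (-17,6): internal coord -17 + (6)·λ' = -18.816654; -18.816654 ∉ [-0.5, 0.1) → out
#2 (0,-3): internal coord 0 + (-3)·λ' = +0.908327; +0.908327 ∉ [-0.5, 0.1) → out
#3 (-2,-7): internal coord -2 + (-7)·λ' = +0.119429; +0.119429 ∉ [-0.5, 0.1) → out
#4 (7,10): internal coord 7 + (10)·λ' = +3.972244; +3.972244 ∉ [-0.5, 0.1) → out
#5 (8,23): internal coord 8 + (23)·λ' = +1.036160; +1.036160 ∉ [-0.5, 0.1) → out
#6 (-3,-10): internal coord -3 + (-10)·λ' = +0.027756; +0.027756 ∈ [-0.5, 0.1) → IN Λ
#7 (20,-23): internal coord 20 + (-23)·λ' = +26.963840; +26.963840 ∉ [-0.5, 0.1) → out

6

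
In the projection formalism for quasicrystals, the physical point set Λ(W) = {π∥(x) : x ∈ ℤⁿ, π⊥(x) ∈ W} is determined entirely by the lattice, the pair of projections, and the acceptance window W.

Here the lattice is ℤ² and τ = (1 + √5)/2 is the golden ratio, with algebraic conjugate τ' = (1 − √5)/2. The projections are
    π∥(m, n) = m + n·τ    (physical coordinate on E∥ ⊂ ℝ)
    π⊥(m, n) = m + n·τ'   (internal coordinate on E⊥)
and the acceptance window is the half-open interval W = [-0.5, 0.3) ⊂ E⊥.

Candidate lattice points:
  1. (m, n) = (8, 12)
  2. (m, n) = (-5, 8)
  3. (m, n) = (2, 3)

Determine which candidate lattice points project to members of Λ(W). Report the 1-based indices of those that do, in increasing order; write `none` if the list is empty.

Numerically τ ≈ 1.618034 and τ' = −1/τ ≈ -0.618034.
[1] lift (8,12): star map gives 0.583592; window check -0.5 ≤ 0.583592 < 0.3 is false → out
[2] lift (-5,8): star map gives -9.944272; window check -0.5 ≤ -9.944272 < 0.3 is false → out
[3] lift (2,3): star map gives 0.145898; window check -0.5 ≤ 0.145898 < 0.3 is true → IN Λ

3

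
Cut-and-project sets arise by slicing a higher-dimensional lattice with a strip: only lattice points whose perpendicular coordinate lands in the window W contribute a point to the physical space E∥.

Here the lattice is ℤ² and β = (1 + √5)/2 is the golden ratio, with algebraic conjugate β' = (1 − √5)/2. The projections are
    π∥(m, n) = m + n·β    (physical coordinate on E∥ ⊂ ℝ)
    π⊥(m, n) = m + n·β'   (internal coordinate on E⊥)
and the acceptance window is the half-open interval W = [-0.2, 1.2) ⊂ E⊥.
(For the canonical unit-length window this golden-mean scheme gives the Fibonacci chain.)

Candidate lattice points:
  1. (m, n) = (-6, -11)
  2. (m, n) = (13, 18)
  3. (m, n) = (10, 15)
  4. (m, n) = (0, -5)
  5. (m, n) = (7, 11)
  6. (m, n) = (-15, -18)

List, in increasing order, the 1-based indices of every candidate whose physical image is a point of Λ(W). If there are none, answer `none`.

Numerically β ≈ 1.6180 and β' = −1/β ≈ -0.6180.
[1] lift (-6,-11): star map gives 0.7984; window check -0.2 ≤ 0.7984 < 1.2 is true → IN Λ
[2] lift (13,18): star map gives 1.8754; window check -0.2 ≤ 1.8754 < 1.2 is false → out
[3] lift (10,15): star map gives 0.7295; window check -0.2 ≤ 0.7295 < 1.2 is true → IN Λ
[4] lift (0,-5): star map gives 3.0902; window check -0.2 ≤ 3.0902 < 1.2 is false → out
[5] lift (7,11): star map gives 0.2016; window check -0.2 ≤ 0.2016 < 1.2 is true → IN Λ
[6] lift (-15,-18): star map gives -3.8754; window check -0.2 ≤ -3.8754 < 1.2 is false → out

1, 3, 5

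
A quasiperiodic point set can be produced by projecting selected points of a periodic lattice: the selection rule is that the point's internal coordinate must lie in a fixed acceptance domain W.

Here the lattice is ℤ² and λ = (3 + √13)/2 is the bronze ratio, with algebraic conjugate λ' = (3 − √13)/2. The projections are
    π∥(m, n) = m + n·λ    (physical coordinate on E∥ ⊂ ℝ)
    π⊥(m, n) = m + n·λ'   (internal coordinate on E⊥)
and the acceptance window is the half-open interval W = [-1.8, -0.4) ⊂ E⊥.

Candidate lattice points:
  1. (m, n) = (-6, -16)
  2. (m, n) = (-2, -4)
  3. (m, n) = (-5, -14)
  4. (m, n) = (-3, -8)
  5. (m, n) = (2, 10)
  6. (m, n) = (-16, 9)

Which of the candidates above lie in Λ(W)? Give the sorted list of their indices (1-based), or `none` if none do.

Numerically λ ≈ 3.302776 and λ' = −1/λ ≈ -0.302776.
#1 (-6,-16): internal coord -6 + (-16)·λ' = -1.155590; -1.155590 ∈ [-1.8, -0.4) → IN Λ
#2 (-2,-4): internal coord -2 + (-4)·λ' = -0.788897; -0.788897 ∈ [-1.8, -0.4) → IN Λ
#3 (-5,-14): internal coord -5 + (-14)·λ' = -0.761141; -0.761141 ∈ [-1.8, -0.4) → IN Λ
#4 (-3,-8): internal coord -3 + (-8)·λ' = -0.577795; -0.577795 ∈ [-1.8, -0.4) → IN Λ
#5 (2,10): internal coord 2 + (10)·λ' = -1.027756; -1.027756 ∈ [-1.8, -0.4) → IN Λ
#6 (-16,9): internal coord -16 + (9)·λ' = -18.724981; -18.724981 ∉ [-1.8, -0.4) → out

1, 2, 3, 4, 5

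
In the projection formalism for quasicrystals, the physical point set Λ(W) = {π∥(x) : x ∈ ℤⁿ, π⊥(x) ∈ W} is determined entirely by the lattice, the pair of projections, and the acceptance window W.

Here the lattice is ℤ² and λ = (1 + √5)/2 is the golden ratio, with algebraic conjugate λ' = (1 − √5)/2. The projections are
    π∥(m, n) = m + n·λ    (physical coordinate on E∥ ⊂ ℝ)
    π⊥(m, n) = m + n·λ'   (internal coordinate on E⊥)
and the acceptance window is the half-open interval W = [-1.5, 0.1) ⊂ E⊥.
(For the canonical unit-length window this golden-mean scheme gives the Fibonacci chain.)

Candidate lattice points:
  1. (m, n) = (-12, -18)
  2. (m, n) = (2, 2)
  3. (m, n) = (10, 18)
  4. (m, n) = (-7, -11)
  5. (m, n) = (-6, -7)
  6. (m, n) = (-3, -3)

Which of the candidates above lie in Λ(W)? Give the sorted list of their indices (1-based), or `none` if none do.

1, 3, 4, 6

λ' = (1−√5)/2 ≈ -0.6180.
#1 (-12,-18): internal coord -12 + (-18)·λ' = -0.8754; -0.8754 ∈ [-1.5, 0.1) → IN Λ
#2 (2,2): internal coord 2 + (2)·λ' = +0.7639; +0.7639 ∉ [-1.5, 0.1) → out
#3 (10,18): internal coord 10 + (18)·λ' = -1.1246; -1.1246 ∈ [-1.5, 0.1) → IN Λ
#4 (-7,-11): internal coord -7 + (-11)·λ' = -0.2016; -0.2016 ∈ [-1.5, 0.1) → IN Λ
#5 (-6,-7): internal coord -6 + (-7)·λ' = -1.6738; -1.6738 ∉ [-1.5, 0.1) → out
#6 (-3,-3): internal coord -3 + (-3)·λ' = -1.1459; -1.1459 ∈ [-1.5, 0.1) → IN Λ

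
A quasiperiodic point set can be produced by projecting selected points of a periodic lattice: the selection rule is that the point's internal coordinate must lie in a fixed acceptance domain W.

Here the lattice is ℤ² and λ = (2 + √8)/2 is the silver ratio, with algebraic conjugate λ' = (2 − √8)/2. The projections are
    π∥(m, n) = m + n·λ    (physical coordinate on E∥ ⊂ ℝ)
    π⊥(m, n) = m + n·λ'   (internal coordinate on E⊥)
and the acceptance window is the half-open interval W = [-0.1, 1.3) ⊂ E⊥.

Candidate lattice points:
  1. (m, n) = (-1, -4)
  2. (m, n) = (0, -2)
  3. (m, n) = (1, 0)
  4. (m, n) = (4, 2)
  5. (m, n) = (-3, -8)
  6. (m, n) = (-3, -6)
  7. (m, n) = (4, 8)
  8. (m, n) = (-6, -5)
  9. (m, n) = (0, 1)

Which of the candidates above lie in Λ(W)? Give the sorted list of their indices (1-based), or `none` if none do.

Compute λ' = (2−√8)/2 = -0.414214, so π⊥(m,n) = m -0.414214·n.
#1 (-1,-4): internal coord -1 + (-4)·λ' = +0.656854; +0.656854 ∈ [-0.1, 1.3) → IN Λ
#2 (0,-2): internal coord 0 + (-2)·λ' = +0.828427; +0.828427 ∈ [-0.1, 1.3) → IN Λ
#3 (1,0): internal coord 1 + (0)·λ' = +1.000000; +1.000000 ∈ [-0.1, 1.3) → IN Λ
#4 (4,2): internal coord 4 + (2)·λ' = +3.171573; +3.171573 ∉ [-0.1, 1.3) → out
#5 (-3,-8): internal coord -3 + (-8)·λ' = +0.313708; +0.313708 ∈ [-0.1, 1.3) → IN Λ
#6 (-3,-6): internal coord -3 + (-6)·λ' = -0.514719; -0.514719 ∉ [-0.1, 1.3) → out
#7 (4,8): internal coord 4 + (8)·λ' = +0.686292; +0.686292 ∈ [-0.1, 1.3) → IN Λ
#8 (-6,-5): internal coord -6 + (-5)·λ' = -3.928932; -3.928932 ∉ [-0.1, 1.3) → out
#9 (0,1): internal coord 0 + (1)·λ' = -0.414214; -0.414214 ∉ [-0.1, 1.3) → out

1, 2, 3, 5, 7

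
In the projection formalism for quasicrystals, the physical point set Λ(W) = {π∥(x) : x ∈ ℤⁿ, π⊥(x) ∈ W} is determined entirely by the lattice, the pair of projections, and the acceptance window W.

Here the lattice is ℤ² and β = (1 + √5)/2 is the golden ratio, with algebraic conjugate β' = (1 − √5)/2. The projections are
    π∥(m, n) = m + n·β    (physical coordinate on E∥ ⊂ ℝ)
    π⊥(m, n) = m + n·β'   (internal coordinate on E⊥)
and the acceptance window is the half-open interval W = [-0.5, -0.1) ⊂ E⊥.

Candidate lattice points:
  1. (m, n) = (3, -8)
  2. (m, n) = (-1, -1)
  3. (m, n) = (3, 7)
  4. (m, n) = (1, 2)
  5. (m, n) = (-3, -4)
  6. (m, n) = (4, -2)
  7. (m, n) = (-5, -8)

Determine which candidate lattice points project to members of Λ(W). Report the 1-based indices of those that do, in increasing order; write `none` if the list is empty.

2, 4

β' = (1−√5)/2 ≈ -0.61803.
[1] lift (3,-8): star map gives 7.94427; window check -0.5 ≤ 7.94427 < -0.1 is false → out
[2] lift (-1,-1): star map gives -0.38197; window check -0.5 ≤ -0.38197 < -0.1 is true → IN Λ
[3] lift (3,7): star map gives -1.32624; window check -0.5 ≤ -1.32624 < -0.1 is false → out
[4] lift (1,2): star map gives -0.23607; window check -0.5 ≤ -0.23607 < -0.1 is true → IN Λ
[5] lift (-3,-4): star map gives -0.52786; window check -0.5 ≤ -0.52786 < -0.1 is false → out
[6] lift (4,-2): star map gives 5.23607; window check -0.5 ≤ 5.23607 < -0.1 is false → out
[7] lift (-5,-8): star map gives -0.05573; window check -0.5 ≤ -0.05573 < -0.1 is false → out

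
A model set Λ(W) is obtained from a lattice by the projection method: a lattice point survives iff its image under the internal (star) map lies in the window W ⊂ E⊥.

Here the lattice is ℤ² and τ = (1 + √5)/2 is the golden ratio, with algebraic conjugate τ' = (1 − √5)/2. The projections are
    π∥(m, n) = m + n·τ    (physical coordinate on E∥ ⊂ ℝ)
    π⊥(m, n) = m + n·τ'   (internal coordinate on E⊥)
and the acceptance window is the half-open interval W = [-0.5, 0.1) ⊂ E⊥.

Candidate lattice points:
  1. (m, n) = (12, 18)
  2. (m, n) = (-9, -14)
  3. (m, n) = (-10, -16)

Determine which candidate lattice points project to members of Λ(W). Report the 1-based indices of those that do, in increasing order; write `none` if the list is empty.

2, 3

τ' = (1−√5)/2 ≈ -0.61803.
[1] lift (12,18): star map gives 0.87539; window check -0.5 ≤ 0.87539 < 0.1 is false → out
[2] lift (-9,-14): star map gives -0.34752; window check -0.5 ≤ -0.34752 < 0.1 is true → IN Λ
[3] lift (-10,-16): star map gives -0.11146; window check -0.5 ≤ -0.11146 < 0.1 is true → IN Λ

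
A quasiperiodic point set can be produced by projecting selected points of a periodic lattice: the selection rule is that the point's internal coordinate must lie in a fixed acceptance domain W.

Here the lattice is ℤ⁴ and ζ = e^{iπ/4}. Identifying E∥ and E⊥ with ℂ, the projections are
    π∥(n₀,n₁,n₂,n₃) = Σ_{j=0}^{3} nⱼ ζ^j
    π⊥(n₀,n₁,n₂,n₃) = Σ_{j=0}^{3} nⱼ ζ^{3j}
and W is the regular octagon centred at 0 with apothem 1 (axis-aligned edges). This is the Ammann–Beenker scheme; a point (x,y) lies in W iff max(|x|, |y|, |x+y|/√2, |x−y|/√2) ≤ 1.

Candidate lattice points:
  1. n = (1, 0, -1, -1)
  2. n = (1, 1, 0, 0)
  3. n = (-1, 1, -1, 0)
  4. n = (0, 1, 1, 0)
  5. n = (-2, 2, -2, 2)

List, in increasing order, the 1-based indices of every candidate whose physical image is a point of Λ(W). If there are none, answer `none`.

1, 2, 4

π⊥(n) = n₀ + n₁ζ³ + n₂ζ⁶ + n₃ζ⁹ where ζ = e^{iπ/4}.
#1 (1, 0, -1, -1): internal (0.2929, 0.2929); octagon support 0.4142 vs apothem 1 → ∈ W
#2 (1, 1, 0, 0): internal (0.2929, 0.7071); octagon support 0.7071 vs apothem 1 → ∈ W
#3 (-1, 1, -1, 0): internal (-1.7071, 1.7071); octagon support 2.4142 vs apothem 1 → ∉ W
#4 (0, 1, 1, 0): internal (-0.7071, -0.2929); octagon support 0.7071 vs apothem 1 → ∈ W
#5 (-2, 2, -2, 2): internal (-2.0000, 4.8284); octagon support 4.8284 vs apothem 1 → ∉ W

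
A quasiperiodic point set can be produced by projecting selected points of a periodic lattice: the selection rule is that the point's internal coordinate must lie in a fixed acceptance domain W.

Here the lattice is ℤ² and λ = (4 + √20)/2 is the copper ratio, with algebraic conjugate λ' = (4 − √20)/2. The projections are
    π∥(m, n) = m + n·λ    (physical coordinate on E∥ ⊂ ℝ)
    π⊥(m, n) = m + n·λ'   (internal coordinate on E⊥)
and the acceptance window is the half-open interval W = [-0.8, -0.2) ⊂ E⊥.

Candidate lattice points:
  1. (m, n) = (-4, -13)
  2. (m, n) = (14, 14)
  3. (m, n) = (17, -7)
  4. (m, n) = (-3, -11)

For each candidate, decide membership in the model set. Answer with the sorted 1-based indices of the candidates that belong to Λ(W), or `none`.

4

Compute λ' = (4−√20)/2 = -0.236068, so π⊥(m,n) = m -0.236068·n.
[1] lift (-4,-13): star map gives -0.931116; window check -0.8 ≤ -0.931116 < -0.2 is false → out
[2] lift (14,14): star map gives 10.695048; window check -0.8 ≤ 10.695048 < -0.2 is false → out
[3] lift (17,-7): star map gives 18.652476; window check -0.8 ≤ 18.652476 < -0.2 is false → out
[4] lift (-3,-11): star map gives -0.403252; window check -0.8 ≤ -0.403252 < -0.2 is true → IN Λ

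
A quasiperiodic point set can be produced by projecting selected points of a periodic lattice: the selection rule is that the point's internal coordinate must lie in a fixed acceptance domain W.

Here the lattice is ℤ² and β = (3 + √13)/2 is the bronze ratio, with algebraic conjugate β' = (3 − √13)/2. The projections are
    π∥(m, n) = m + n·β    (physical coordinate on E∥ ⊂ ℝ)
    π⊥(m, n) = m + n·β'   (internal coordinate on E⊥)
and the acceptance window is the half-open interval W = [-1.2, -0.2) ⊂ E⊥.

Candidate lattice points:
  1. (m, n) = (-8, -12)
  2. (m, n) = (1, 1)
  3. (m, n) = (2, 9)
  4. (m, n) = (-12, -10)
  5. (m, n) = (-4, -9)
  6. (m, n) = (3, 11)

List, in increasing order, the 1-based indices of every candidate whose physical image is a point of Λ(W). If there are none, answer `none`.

Compute β' = (3−√13)/2 = -0.3028, so π⊥(m,n) = m -0.3028·n.
candidate 1: (m,n)=(-8,-12) → π∥ = -8-12·β ≈ -47.6333, π⊥ = -8-12·β' ≈ -4.3667 ∉ [-1.2, -0.2) ⇒ out
candidate 2: (m,n)=(1,1) → π∥ = 1+1·β ≈ 4.3028, π⊥ = 1+1·β' ≈ 0.6972 ∉ [-1.2, -0.2) ⇒ out
candidate 3: (m,n)=(2,9) → π∥ = 2+9·β ≈ 31.7250, π⊥ = 2+9·β' ≈ -0.7250 ∈ [-1.2, -0.2) ⇒ IN Λ
candidate 4: (m,n)=(-12,-10) → π∥ = -12-10·β ≈ -45.0278, π⊥ = -12-10·β' ≈ -8.9722 ∉ [-1.2, -0.2) ⇒ out
candidate 5: (m,n)=(-4,-9) → π∥ = -4-9·β ≈ -33.7250, π⊥ = -4-9·β' ≈ -1.2750 ∉ [-1.2, -0.2) ⇒ out
candidate 6: (m,n)=(3,11) → π∥ = 3+11·β ≈ 39.3305, π⊥ = 3+11·β' ≈ -0.3305 ∈ [-1.2, -0.2) ⇒ IN Λ

3, 6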